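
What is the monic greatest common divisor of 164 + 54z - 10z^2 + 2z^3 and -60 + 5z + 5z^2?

1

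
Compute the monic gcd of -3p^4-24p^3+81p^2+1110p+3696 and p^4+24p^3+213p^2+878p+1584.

Euclidean algorithm in ℚ[p]:
  -3p^4-24p^3+81p^2+1110p+3696 = (-3)(p^4+24p^3+213p^2+878p+1584) + (48p^3+720p^2+3744p+8448)
  p^4+24p^3+213p^2+878p+1584 = ((1/48)p+3/16)(48p^3+720p^2+3744p+8448) + (0)
Last nonzero remainder: 48p^3+720p^2+3744p+8448. Dividing through by 48 gives the monic gcd p^3+15p^2+78p+176.

p^3+15p^2+78p+176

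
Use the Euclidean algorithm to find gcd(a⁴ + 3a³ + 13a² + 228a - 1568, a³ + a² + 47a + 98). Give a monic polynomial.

a² - a + 49

Apply the Euclidean algorithm:
  a⁴ + 3a³ + 13a² + 228a - 1568 = (a + 2)(a³ + a² + 47a + 98) + (-36a² + 36a - 1764)
  a³ + a² + 47a + 98 = (-(1/36)a - 1/18)(-36a² + 36a - 1764) + (0)
Last nonzero remainder: -36a² + 36a - 1764. Dividing through by -36 gives the monic gcd a² - a + 49.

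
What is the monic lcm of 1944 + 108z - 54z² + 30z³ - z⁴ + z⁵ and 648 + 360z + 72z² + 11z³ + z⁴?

11664 + 2592z - 216z² + 126z³ + 24z⁴ + 5z⁵ + z⁶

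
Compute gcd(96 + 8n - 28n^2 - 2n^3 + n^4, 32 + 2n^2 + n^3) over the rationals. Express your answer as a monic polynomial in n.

Apply the Euclidean algorithm:
  n^4 - 2n^3 - 28n^2 + 8n + 96 = (n - 4)(n^3 + 2n^2 + 32) + (-20n^2 - 24n + 224)
  n^3 + 2n^2 + 32 = (-(1/20)n - 1/25)(-20n^2 - 24n + 224) + ((256/25)n + 1024/25)
  -20n^2 - 24n + 224 = (-(125/64)n + 175/32)((256/25)n + 1024/25) + (0)
Last nonzero remainder: (256/25)n + 1024/25. Dividing through by 256/25 gives the monic gcd n + 4.

4 + n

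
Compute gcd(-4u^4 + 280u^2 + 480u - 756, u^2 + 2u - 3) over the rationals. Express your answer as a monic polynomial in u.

By polynomial division,
  -4u^4 + 280u^2 + 480u - 756 = (-4u^2 + 8u + 252)(u^2 + 2u - 3) + (0)
The last nonzero remainder u^2 + 2u - 3 is already monic.

u^2 + 2u - 3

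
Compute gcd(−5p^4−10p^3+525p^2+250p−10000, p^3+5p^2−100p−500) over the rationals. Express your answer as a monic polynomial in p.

Apply the Euclidean algorithm:
  −5p^4−10p^3+525p^2+250p−10000 = (−5p+15)(p^3+5p^2−100p−500) + (−50p^2−750p−2500)
  p^3+5p^2−100p−500 = (−(1/50)p+1/5)(−50p^2−750p−2500) + (0)
Last nonzero remainder: −50p^2−750p−2500. Dividing through by −50 gives the monic gcd p^2+15p+50.

p^2+15p+50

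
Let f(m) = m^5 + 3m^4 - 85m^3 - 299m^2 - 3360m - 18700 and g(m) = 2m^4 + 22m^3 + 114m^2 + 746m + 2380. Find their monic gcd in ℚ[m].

m^3 + 4m^2 + 29m + 170

By polynomial division,
  m^5 + 3m^4 - 85m^3 - 299m^2 - 3360m - 18700 = ((1/2)m - 4)(2m^4 + 22m^3 + 114m^2 + 746m + 2380) + (-54m^3 - 216m^2 - 1566m - 9180)
  2m^4 + 22m^3 + 114m^2 + 746m + 2380 = (-(1/27)m - 7/27)(-54m^3 - 216m^2 - 1566m - 9180) + (0)
Last nonzero remainder: -54m^3 - 216m^2 - 1566m - 9180. Dividing through by -54 gives the monic gcd m^3 + 4m^2 + 29m + 170.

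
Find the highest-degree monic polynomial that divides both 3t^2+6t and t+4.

1

By polynomial division,
  3t^2+6t = (3t−6)(t+4) + (24)
  t+4 = ((1/24)t+1/6)(24) + (0)
The last nonzero remainder is the constant 24, so the polynomials are coprime and gcd = 1.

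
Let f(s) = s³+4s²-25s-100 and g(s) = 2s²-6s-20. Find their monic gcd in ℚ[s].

By polynomial division,
  s³+4s²-25s-100 = ((1/2)s+7/2)(2s²-6s-20) + (6s-30)
  2s²-6s-20 = ((1/3)s+2/3)(6s-30) + (0)
Last nonzero remainder: 6s-30. Dividing through by 6 gives the monic gcd s-5.

s-5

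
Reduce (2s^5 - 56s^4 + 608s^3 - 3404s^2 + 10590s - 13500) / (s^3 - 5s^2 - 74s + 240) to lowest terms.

By polynomial division,
  2s^5 - 56s^4 + 608s^3 - 3404s^2 + 10590s - 13500 = (2s^2 - 46s + 526)(s^3 - 5s^2 - 74s + 240) + (-4658s^2 + 60554s - 139740)
  s^3 - 5s^2 - 74s + 240 = (-(1/4658)s - 4/2329)(-4658s^2 + 60554s - 139740) + (0)
Last nonzero remainder: -4658s^2 + 60554s - 139740. Dividing through by -4658 gives the monic gcd s^2 - 13s + 30.
Cancel s^2 - 13s + 30 from numerator and denominator to get the reduced form.

(2s^3 - 30s^2 + 158s - 450)/(s + 8)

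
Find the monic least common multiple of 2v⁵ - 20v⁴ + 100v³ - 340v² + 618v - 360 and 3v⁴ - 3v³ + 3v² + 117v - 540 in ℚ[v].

v⁶ - 6v⁵ + 10v⁴ + 30v³ - 371v² + 1056v - 720

By polynomial division,
  2v⁵ - 20v⁴ + 100v³ - 340v² + 618v - 360 = ((2/3)v - 6)(3v⁴ - 3v³ + 3v² + 117v - 540) + (80v³ - 400v² + 1680v - 3600)
  3v⁴ - 3v³ + 3v² + 117v - 540 = ((3/80)v + 3/20)(80v³ - 400v² + 1680v - 3600) + (0)
Last nonzero remainder: 80v³ - 400v² + 1680v - 3600. Dividing through by 80 gives the monic gcd v³ - 5v² + 21v - 45.
Then lcm(f, g) = f·g / gcd(f, g); expanding and making the result monic gives the answer.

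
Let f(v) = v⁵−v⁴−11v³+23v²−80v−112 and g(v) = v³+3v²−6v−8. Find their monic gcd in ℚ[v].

v²+5v+4

Apply the Euclidean algorithm:
  v⁵−v⁴−11v³+23v²−80v−112 = (v²−4v+7)(v³+3v²−6v−8) + (−14v²−70v−56)
  v³+3v²−6v−8 = (−(1/14)v+1/7)(−14v²−70v−56) + (0)
Last nonzero remainder: −14v²−70v−56. Dividing through by −14 gives the monic gcd v²+5v+4.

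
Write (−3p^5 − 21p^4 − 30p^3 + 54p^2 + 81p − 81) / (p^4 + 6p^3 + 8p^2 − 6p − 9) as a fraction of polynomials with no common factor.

(−3p^2 − 6p + 9)/(p + 1)

Apply the Euclidean algorithm:
  −3p^5 − 21p^4 − 30p^3 + 54p^2 + 81p − 81 = (−3p − 3)(p^4 + 6p^3 + 8p^2 − 6p − 9) + (12p^3 + 60p^2 + 36p − 108)
  p^4 + 6p^3 + 8p^2 − 6p − 9 = ((1/12)p + 1/12)(12p^3 + 60p^2 + 36p − 108) + (0)
Last nonzero remainder: 12p^3 + 60p^2 + 36p − 108. Dividing through by 12 gives the monic gcd p^3 + 5p^2 + 3p − 9.
Cancel p^3 + 5p^2 + 3p − 9 from numerator and denominator to get the reduced form.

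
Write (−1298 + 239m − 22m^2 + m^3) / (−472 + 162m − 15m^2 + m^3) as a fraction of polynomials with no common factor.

(−11 + m)/(−4 + m)

Euclidean algorithm in ℚ[m]:
  m^3 − 22m^2 + 239m − 1298 = (m^3 − 15m^2 + 162m − 472) + (−7m^2 + 77m − 826)
  m^3 − 15m^2 + 162m − 472 = (−(1/7)m + 4/7)(−7m^2 + 77m − 826) + (0)
Last nonzero remainder: −7m^2 + 77m − 826. Dividing through by −7 gives the monic gcd m^2 − 11m + 118.
Cancel m^2 − 11m + 118 from numerator and denominator to get the reduced form.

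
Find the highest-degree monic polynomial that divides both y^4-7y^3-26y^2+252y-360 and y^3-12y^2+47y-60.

Repeated division with remainder:
  y^4-7y^3-26y^2+252y-360 = (y+5)(y^3-12y^2+47y-60) + (-13y^2+77y-60)
  y^3-12y^2+47y-60 = (-(1/13)y+79/169)(-13y^2+77y-60) + ((1080/169)y-5400/169)
  -13y^2+77y-60 = (-(2197/1080)y+169/90)((1080/169)y-5400/169) + (0)
Last nonzero remainder: (1080/169)y-5400/169. Dividing through by 1080/169 gives the monic gcd y-5.

y-5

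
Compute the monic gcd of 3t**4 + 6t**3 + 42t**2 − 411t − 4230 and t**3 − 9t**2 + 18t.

t − 6

Euclidean algorithm in ℚ[t]:
  3t**4 + 6t**3 + 42t**2 − 411t − 4230 = (3t + 33)(t**3 − 9t**2 + 18t) + (285t**2 − 1005t − 4230)
  t**3 − 9t**2 + 18t = ((1/285)t − 104/5415)(285t**2 − 1005t − 4230) + ((4888/361)t − 29328/361)
  285t**2 − 1005t − 4230 = ((102885/4888)t + 5415/104)((4888/361)t − 29328/361) + (0)
Last nonzero remainder: (4888/361)t − 29328/361. Dividing through by 4888/361 gives the monic gcd t − 6.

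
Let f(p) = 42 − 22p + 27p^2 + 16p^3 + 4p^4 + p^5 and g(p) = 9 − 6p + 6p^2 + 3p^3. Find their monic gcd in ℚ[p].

3 − 2p + 2p^2 + p^3

Apply the Euclidean algorithm:
  p^5 + 4p^4 + 16p^3 + 27p^2 − 22p + 42 = ((1/3)p^2 + (2/3)p + 14/3)(3p^3 + 6p^2 − 6p + 9) + (0)
Last nonzero remainder: 3p^3 + 6p^2 − 6p + 9. Dividing through by 3 gives the monic gcd p^3 + 2p^2 − 2p + 3.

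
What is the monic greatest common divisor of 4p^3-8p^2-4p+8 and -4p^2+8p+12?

p+1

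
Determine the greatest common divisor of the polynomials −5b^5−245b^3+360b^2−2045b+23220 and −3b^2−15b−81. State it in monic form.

Euclidean algorithm in ℚ[b]:
  −5b^5−245b^3+360b^2−2045b+23220 = ((5/3)b^3−(25/3)b^2+(235/3)b−860/3)(−3b^2−15b−81) + (0)
Last nonzero remainder: −3b^2−15b−81. Dividing through by −3 gives the monic gcd b^2+5b+27.

b^2+5b+27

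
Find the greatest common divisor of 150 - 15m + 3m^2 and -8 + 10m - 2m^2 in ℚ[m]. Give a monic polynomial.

1

Repeated division with remainder:
  3m^2 - 15m + 150 = (-3/2)(-2m^2 + 10m - 8) + (138)
  -2m^2 + 10m - 8 = (-(1/69)m^2 + (5/69)m - 4/69)(138) + (0)
The last nonzero remainder is the constant 138, so the polynomials are coprime and gcd = 1.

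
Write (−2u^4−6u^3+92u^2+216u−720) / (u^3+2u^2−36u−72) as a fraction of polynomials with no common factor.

By polynomial division,
  −2u^4−6u^3+92u^2+216u−720 = (−2u−2)(u^3+2u^2−36u−72) + (24u^2−864)
  u^3+2u^2−36u−72 = ((1/24)u+1/12)(24u^2−864) + (0)
Last nonzero remainder: 24u^2−864. Dividing through by 24 gives the monic gcd u^2−36.
Cancel u^2−36 from numerator and denominator to get the reduced form.

(−2u^2−6u+20)/(u+2)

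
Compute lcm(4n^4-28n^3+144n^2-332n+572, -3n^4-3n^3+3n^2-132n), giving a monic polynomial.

n^6-3n^5+8n^4+61n^3-189n^2+572n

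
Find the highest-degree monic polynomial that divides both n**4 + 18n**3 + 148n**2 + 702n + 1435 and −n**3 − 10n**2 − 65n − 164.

Apply the Euclidean algorithm:
  n**4 + 18n**3 + 148n**2 + 702n + 1435 = (−n − 8)(−n**3 − 10n**2 − 65n − 164) + (3n**2 + 18n + 123)
  −n**3 − 10n**2 − 65n − 164 = (−(1/3)n − 4/3)(3n**2 + 18n + 123) + (0)
Last nonzero remainder: 3n**2 + 18n + 123. Dividing through by 3 gives the monic gcd n**2 + 6n + 41.

n**2 + 6n + 41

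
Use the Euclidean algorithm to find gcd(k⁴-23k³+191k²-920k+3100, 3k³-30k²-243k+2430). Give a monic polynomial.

By polynomial division,
  k⁴-23k³+191k²-920k+3100 = ((1/3)k-13/3)(3k³-30k²-243k+2430) + (142k²-2783k+13630)
  3k³-30k²-243k+2430 = ((3/142)k+4089/20164)(142k²-2783k+13630) + ((673455/20164)k-3367275/10082)
  142k²-2783k+13630 = ((2863288/673455)k-27483532/673455)((673455/20164)k-3367275/10082) + (0)
Last nonzero remainder: (673455/20164)k-3367275/10082. Dividing through by 673455/20164 gives the monic gcd k-10.

k-10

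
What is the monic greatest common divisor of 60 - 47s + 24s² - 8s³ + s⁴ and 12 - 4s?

-3 + s

Euclidean algorithm in ℚ[s]:
  s⁴ - 8s³ + 24s² - 47s + 60 = (-(1/4)s³ + (5/4)s² - (9/4)s + 5)(-4s + 12) + (0)
Last nonzero remainder: -4s + 12. Dividing through by -4 gives the monic gcd s - 3.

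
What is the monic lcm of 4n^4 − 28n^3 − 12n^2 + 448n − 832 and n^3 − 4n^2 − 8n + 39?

By polynomial division,
  4n^4 − 28n^3 − 12n^2 + 448n − 832 = (4n − 12)(n^3 − 4n^2 − 8n + 39) + (−28n^2 + 196n − 364)
  n^3 − 4n^2 − 8n + 39 = (−(1/28)n − 3/28)(−28n^2 + 196n − 364) + (0)
Last nonzero remainder: −28n^2 + 196n − 364. Dividing through by −28 gives the monic gcd n^2 − 7n + 13.
Then lcm(f, g) = f·g / gcd(f, g); expanding and making the result monic gives the answer.

n^5 − 4n^4 − 24n^3 + 103n^2 + 128n − 624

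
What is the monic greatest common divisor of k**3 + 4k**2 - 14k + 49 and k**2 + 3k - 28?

k + 7

By polynomial division,
  k**3 + 4k**2 - 14k + 49 = (k + 1)(k**2 + 3k - 28) + (11k + 77)
  k**2 + 3k - 28 = ((1/11)k - 4/11)(11k + 77) + (0)
Last nonzero remainder: 11k + 77. Dividing through by 11 gives the monic gcd k + 7.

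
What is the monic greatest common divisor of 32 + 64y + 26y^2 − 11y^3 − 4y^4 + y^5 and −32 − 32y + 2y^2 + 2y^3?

−4 − 3y + y^2

Apply the Euclidean algorithm:
  y^5 − 4y^4 − 11y^3 + 26y^2 + 64y + 32 = ((1/2)y^2 − (5/2)y + 5)(2y^3 + 2y^2 − 32y − 32) + (−48y^2 + 144y + 192)
  2y^3 + 2y^2 − 32y − 32 = (−(1/24)y − 1/6)(−48y^2 + 144y + 192) + (0)
Last nonzero remainder: −48y^2 + 144y + 192. Dividing through by −48 gives the monic gcd y^2 − 3y − 4.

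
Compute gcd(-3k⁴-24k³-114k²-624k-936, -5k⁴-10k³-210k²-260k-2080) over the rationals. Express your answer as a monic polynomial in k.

k²+26

Apply the Euclidean algorithm:
  -3k⁴-24k³-114k²-624k-936 = (3/5)(-5k⁴-10k³-210k²-260k-2080) + (-18k³+12k²-468k+312)
  -5k⁴-10k³-210k²-260k-2080 = ((5/18)k+20/27)(-18k³+12k²-468k+312) + (-(800/9)k²-20800/9)
  -18k³+12k²-468k+312 = ((81/400)k-27/200)(-(800/9)k²-20800/9) + (0)
Last nonzero remainder: -(800/9)k²-20800/9. Dividing through by -800/9 gives the monic gcd k²+26.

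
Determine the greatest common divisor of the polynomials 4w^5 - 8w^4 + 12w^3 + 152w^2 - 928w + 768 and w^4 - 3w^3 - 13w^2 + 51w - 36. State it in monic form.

Apply the Euclidean algorithm:
  4w^5 - 8w^4 + 12w^3 + 152w^2 - 928w + 768 = (4w + 4)(w^4 - 3w^3 - 13w^2 + 51w - 36) + (76w^3 - 988w + 912)
  w^4 - 3w^3 - 13w^2 + 51w - 36 = ((1/76)w - 3/76)(76w^3 - 988w + 912) + (0)
Last nonzero remainder: 76w^3 - 988w + 912. Dividing through by 76 gives the monic gcd w^3 - 13w + 12.

w^3 - 13w + 12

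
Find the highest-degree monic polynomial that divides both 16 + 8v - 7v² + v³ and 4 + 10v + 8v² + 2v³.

Repeated division with remainder:
  v³ - 7v² + 8v + 16 = (1/2)(2v³ + 8v² + 10v + 4) + (-11v² + 3v + 14)
  2v³ + 8v² + 10v + 4 = (-(2/11)v - 94/121)(-11v² + 3v + 14) + ((1800/121)v + 1800/121)
  -11v² + 3v + 14 = (-(1331/1800)v + 847/900)((1800/121)v + 1800/121) + (0)
Last nonzero remainder: (1800/121)v + 1800/121. Dividing through by 1800/121 gives the monic gcd v + 1.

1 + v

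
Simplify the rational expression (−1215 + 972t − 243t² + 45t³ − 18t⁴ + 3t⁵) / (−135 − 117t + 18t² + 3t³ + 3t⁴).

By polynomial division,
  3t⁵ − 18t⁴ + 45t³ − 243t² + 972t − 1215 = (t − 7)(3t⁴ + 3t³ + 18t² − 117t − 135) + (48t³ + 288t − 2160)
  3t⁴ + 3t³ + 18t² − 117t − 135 = ((1/16)t + 1/16)(48t³ + 288t − 2160) + (0)
Last nonzero remainder: 48t³ + 288t − 2160. Dividing through by 48 gives the monic gcd t³ + 6t − 45.
Cancel t³ + 6t − 45 from numerator and denominator to get the reduced form.

(9 − 6t + t²)/(1 + t)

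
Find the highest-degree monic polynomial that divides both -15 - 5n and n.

1

Euclidean algorithm in ℚ[n]:
  -5n - 15 = (-5)(n) + (-15)
  n = (-(1/15)n)(-15) + (0)
The last nonzero remainder is the constant -15, so the polynomials are coprime and gcd = 1.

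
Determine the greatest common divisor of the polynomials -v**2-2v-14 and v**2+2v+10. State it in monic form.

1

Repeated division with remainder:
  -v**2-2v-14 = (-1)(v**2+2v+10) + (-4)
  v**2+2v+10 = (-(1/4)v**2-(1/2)v-5/2)(-4) + (0)
The last nonzero remainder is the constant -4, so the polynomials are coprime and gcd = 1.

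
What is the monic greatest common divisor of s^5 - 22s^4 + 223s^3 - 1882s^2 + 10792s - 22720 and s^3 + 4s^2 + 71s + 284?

Repeated division with remainder:
  s^5 - 22s^4 + 223s^3 - 1882s^2 + 10792s - 22720 = (s^2 - 26s + 256)(s^3 + 4s^2 + 71s + 284) + (-1344s^2 - 95424)
  s^3 + 4s^2 + 71s + 284 = (-(1/1344)s - 1/336)(-1344s^2 - 95424) + (0)
Last nonzero remainder: -1344s^2 - 95424. Dividing through by -1344 gives the monic gcd s^2 + 71.

s^2 + 71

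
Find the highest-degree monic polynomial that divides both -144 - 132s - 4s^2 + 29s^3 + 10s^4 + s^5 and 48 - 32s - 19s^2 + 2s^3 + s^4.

12 + 7s + s^2

By polynomial division,
  s^5 + 10s^4 + 29s^3 - 4s^2 - 132s - 144 = (s + 8)(s^4 + 2s^3 - 19s^2 - 32s + 48) + (32s^3 + 180s^2 + 76s - 528)
  s^4 + 2s^3 - 19s^2 - 32s + 48 = ((1/32)s - 29/256)(32s^3 + 180s^2 + 76s - 528) + (-(63/64)s^2 - (441/64)s - 189/16)
  32s^3 + 180s^2 + 76s - 528 = (-(2048/63)s + 2816/63)(-(63/64)s^2 - (441/64)s - 189/16) + (0)
Last nonzero remainder: -(63/64)s^2 - (441/64)s - 189/16. Dividing through by -63/64 gives the monic gcd s^2 + 7s + 12.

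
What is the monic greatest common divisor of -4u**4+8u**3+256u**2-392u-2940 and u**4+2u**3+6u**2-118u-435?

u**2-2u-15

Repeated division with remainder:
  -4u**4+8u**3+256u**2-392u-2940 = (-4)(u**4+2u**3+6u**2-118u-435) + (16u**3+280u**2-864u-4680)
  u**4+2u**3+6u**2-118u-435 = ((1/16)u-31/32)(16u**3+280u**2-864u-4680) + ((1325/4)u**2-(1325/2)u-19875/4)
  16u**3+280u**2-864u-4680 = ((64/1325)u+1248/1325)((1325/4)u**2-(1325/2)u-19875/4) + (0)
Last nonzero remainder: (1325/4)u**2-(1325/2)u-19875/4. Dividing through by 1325/4 gives the monic gcd u**2-2u-15.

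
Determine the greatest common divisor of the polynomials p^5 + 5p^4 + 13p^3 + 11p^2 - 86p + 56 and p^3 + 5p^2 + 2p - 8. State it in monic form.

p^2 + 3p - 4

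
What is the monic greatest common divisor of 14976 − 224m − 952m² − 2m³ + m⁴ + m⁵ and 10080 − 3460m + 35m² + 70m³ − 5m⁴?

Euclidean algorithm in ℚ[m]:
  m⁵ + m⁴ − 2m³ − 952m² − 224m + 14976 = (−(1/5)m − 3)(−5m⁴ + 70m³ + 35m² − 3460m + 10080) + (215m³ − 1539m² − 8588m + 45216)
  −5m⁴ + 70m³ + 35m² − 3460m + 10080 = (−(1/43)m + 1471/9245)(215m³ − 1539m² − 8588m + 45216) + ((741024/9245)m² − (9633312/9245)m + 26676864/9245)
  215m³ − 1539m² − 8588m + 45216 = ((1987675/741024)m + 1451465/92628)((741024/9245)m² − (9633312/9245)m + 26676864/9245) + (0)
Last nonzero remainder: (741024/9245)m² − (9633312/9245)m + 26676864/9245. Dividing through by 741024/9245 gives the monic gcd m² − 13m + 36.

36 − 13m + m²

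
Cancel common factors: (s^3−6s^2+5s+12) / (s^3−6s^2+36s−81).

(s^2−3s−4)/(s^2−3s+27)

Repeated division with remainder:
  s^3−6s^2+5s+12 = (s^3−6s^2+36s−81) + (−31s+93)
  s^3−6s^2+36s−81 = (−(1/31)s^2+(3/31)s−27/31)(−31s+93) + (0)
Last nonzero remainder: −31s+93. Dividing through by −31 gives the monic gcd s−3.
Cancel s−3 from numerator and denominator to get the reduced form.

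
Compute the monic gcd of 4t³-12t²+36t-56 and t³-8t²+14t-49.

t²-t+7

By polynomial division,
  4t³-12t²+36t-56 = (4)(t³-8t²+14t-49) + (20t²-20t+140)
  t³-8t²+14t-49 = ((1/20)t-7/20)(20t²-20t+140) + (0)
Last nonzero remainder: 20t²-20t+140. Dividing through by 20 gives the monic gcd t²-t+7.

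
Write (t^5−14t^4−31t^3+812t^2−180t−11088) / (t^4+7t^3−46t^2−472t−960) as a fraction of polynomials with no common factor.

(t^3−24t^2+185t−462)/(t^2−3t−40)

Euclidean algorithm in ℚ[t]:
  t^5−14t^4−31t^3+812t^2−180t−11088 = (t−21)(t^4+7t^3−46t^2−472t−960) + (162t^3+318t^2−9132t−31248)
  t^4+7t^3−46t^2−472t−960 = ((1/162)t+68/2187)(162t^3+318t^2−9132t−31248) + ((352/729)t^2+(3520/729)t+2816/243)
  162t^3+318t^2−9132t−31248 = ((59049/176)t−474579/176)((352/729)t^2+(3520/729)t+2816/243) + (0)
Last nonzero remainder: (352/729)t^2+(3520/729)t+2816/243. Dividing through by 352/729 gives the monic gcd t^2+10t+24.
Cancel t^2+10t+24 from numerator and denominator to get the reduced form.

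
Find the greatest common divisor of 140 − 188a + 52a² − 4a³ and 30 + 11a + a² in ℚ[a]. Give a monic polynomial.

By polynomial division,
  −4a³ + 52a² − 188a + 140 = (−4a + 96)(a² + 11a + 30) + (−1124a − 2740)
  a² + 11a + 30 = (−(1/1124)a − 1203/157922)(−1124a − 2740) + (720720/78961)
  −1124a − 2740 = (−(22188041/180180)a − 10817657/36036)(720720/78961) + (0)
The last nonzero remainder is the constant 720720/78961, so the polynomials are coprime and gcd = 1.

1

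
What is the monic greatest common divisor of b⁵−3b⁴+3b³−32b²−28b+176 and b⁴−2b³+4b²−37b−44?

Repeated division with remainder:
  b⁵−3b⁴+3b³−32b²−28b+176 = (b−1)(b⁴−2b³+4b²−37b−44) + (−3b³+9b²−21b+132)
  b⁴−2b³+4b²−37b−44 = (−(1/3)b−1/3)(−3b³+9b²−21b+132) + (0)
Last nonzero remainder: −3b³+9b²−21b+132. Dividing through by −3 gives the monic gcd b³−3b²+7b−44.

b³−3b²+7b−44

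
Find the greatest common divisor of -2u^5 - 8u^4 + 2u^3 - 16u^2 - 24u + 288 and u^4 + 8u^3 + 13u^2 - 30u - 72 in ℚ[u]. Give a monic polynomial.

u^3 + 5u^2 - 2u - 24

By polynomial division,
  -2u^5 - 8u^4 + 2u^3 - 16u^2 - 24u + 288 = (-2u + 8)(u^4 + 8u^3 + 13u^2 - 30u - 72) + (-36u^3 - 180u^2 + 72u + 864)
  u^4 + 8u^3 + 13u^2 - 30u - 72 = (-(1/36)u - 1/12)(-36u^3 - 180u^2 + 72u + 864) + (0)
Last nonzero remainder: -36u^3 - 180u^2 + 72u + 864. Dividing through by -36 gives the monic gcd u^3 + 5u^2 - 2u - 24.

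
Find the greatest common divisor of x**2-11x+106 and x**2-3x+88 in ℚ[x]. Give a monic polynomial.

By polynomial division,
  x**2-11x+106 = (x**2-3x+88) + (-8x+18)
  x**2-3x+88 = (-(1/8)x+3/32)(-8x+18) + (1381/16)
  -8x+18 = (-(128/1381)x+288/1381)(1381/16) + (0)
The last nonzero remainder is the constant 1381/16, so the polynomials are coprime and gcd = 1.

1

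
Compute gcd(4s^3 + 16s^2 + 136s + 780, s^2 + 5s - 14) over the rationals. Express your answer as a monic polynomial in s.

By polynomial division,
  4s^3 + 16s^2 + 136s + 780 = (4s - 4)(s^2 + 5s - 14) + (212s + 724)
  s^2 + 5s - 14 = ((1/212)s + 21/2809)(212s + 724) + (-54530/2809)
  212s + 724 = (-(297754/27265)s - 1016858/27265)(-54530/2809) + (0)
The last nonzero remainder is the constant -54530/2809, so the polynomials are coprime and gcd = 1.

1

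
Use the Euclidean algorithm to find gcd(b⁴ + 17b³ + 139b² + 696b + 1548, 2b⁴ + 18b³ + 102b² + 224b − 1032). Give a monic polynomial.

By polynomial division,
  b⁴ + 17b³ + 139b² + 696b + 1548 = (1/2)(2b⁴ + 18b³ + 102b² + 224b − 1032) + (8b³ + 88b² + 584b + 2064)
  2b⁴ + 18b³ + 102b² + 224b − 1032 = ((1/4)b − 1/2)(8b³ + 88b² + 584b + 2064) + (0)
Last nonzero remainder: 8b³ + 88b² + 584b + 2064. Dividing through by 8 gives the monic gcd b³ + 11b² + 73b + 258.

b³ + 11b² + 73b + 258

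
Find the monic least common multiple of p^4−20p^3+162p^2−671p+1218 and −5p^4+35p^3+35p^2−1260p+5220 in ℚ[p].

By polynomial division,
  p^4−20p^3+162p^2−671p+1218 = (−1/5)(−5p^4+35p^3+35p^2−1260p+5220) + (−13p^3+169p^2−923p+2262)
  −5p^4+35p^3+35p^2−1260p+5220 = ((5/13)p+30/13)(−13p^3+169p^2−923p+2262) + (0)
Last nonzero remainder: −13p^3+169p^2−923p+2262. Dividing through by −13 gives the monic gcd p^3−13p^2+71p−174.
Then lcm(f, g) = f·g / gcd(f, g); expanding and making the result monic gives the answer.

p^5−14p^4+42p^3+301p^2−2808p+7308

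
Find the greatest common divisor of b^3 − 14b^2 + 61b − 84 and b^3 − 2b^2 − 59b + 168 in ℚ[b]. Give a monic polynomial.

b^2 − 10b + 21

Repeated division with remainder:
  b^3 − 14b^2 + 61b − 84 = (b^3 − 2b^2 − 59b + 168) + (−12b^2 + 120b − 252)
  b^3 − 2b^2 − 59b + 168 = (−(1/12)b − 2/3)(−12b^2 + 120b − 252) + (0)
Last nonzero remainder: −12b^2 + 120b − 252. Dividing through by −12 gives the monic gcd b^2 − 10b + 21.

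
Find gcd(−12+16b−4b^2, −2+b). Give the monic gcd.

Euclidean algorithm in ℚ[b]:
  −4b^2+16b−12 = (−4b+8)(b−2) + (4)
  b−2 = ((1/4)b−1/2)(4) + (0)
The last nonzero remainder is the constant 4, so the polynomials are coprime and gcd = 1.

1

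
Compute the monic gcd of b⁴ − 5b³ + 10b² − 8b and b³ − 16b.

b

Euclidean algorithm in ℚ[b]:
  b⁴ − 5b³ + 10b² − 8b = (b − 5)(b³ − 16b) + (26b² − 88b)
  b³ − 16b = ((1/26)b + 22/169)(26b² − 88b) + (−(768/169)b)
  26b² − 88b = (−(2197/384)b + 1859/96)(−(768/169)b) + (0)
Last nonzero remainder: −(768/169)b. Dividing through by −768/169 gives the monic gcd b.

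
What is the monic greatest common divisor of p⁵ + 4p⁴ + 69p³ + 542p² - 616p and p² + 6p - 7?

p² + 6p - 7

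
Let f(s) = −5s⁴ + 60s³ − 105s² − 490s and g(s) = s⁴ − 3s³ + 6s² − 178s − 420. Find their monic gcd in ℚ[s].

s² − 5s − 14

Repeated division with remainder:
  −5s⁴ + 60s³ − 105s² − 490s = (−5)(s⁴ − 3s³ + 6s² − 178s − 420) + (45s³ − 75s² − 1380s − 2100)
  s⁴ − 3s³ + 6s² − 178s − 420 = ((1/45)s − 4/135)(45s³ − 75s² − 1380s − 2100) + ((310/9)s² − (1550/9)s − 4340/9)
  45s³ − 75s² − 1380s − 2100 = ((81/62)s + 135/31)((310/9)s² − (1550/9)s − 4340/9) + (0)
Last nonzero remainder: (310/9)s² − (1550/9)s − 4340/9. Dividing through by 310/9 gives the monic gcd s² − 5s − 14.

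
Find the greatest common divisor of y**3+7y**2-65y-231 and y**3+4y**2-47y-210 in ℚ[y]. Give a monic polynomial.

y-7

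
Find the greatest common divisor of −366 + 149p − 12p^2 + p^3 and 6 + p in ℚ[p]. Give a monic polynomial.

1

Apply the Euclidean algorithm:
  p^3 − 12p^2 + 149p − 366 = (p^2 − 18p + 257)(p + 6) + (−1908)
  p + 6 = (−(1/1908)p − 1/318)(−1908) + (0)
The last nonzero remainder is the constant −1908, so the polynomials are coprime and gcd = 1.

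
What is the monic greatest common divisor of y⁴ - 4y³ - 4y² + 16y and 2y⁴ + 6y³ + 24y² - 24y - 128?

y² - 4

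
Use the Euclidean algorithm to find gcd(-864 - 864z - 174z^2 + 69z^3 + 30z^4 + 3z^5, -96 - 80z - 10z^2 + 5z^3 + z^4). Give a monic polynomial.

24 + 26z + 9z^2 + z^3

Euclidean algorithm in ℚ[z]:
  3z^5 + 30z^4 + 69z^3 - 174z^2 - 864z - 864 = (3z + 15)(z^4 + 5z^3 - 10z^2 - 80z - 96) + (24z^3 + 216z^2 + 624z + 576)
  z^4 + 5z^3 - 10z^2 - 80z - 96 = ((1/24)z - 1/6)(24z^3 + 216z^2 + 624z + 576) + (0)
Last nonzero remainder: 24z^3 + 216z^2 + 624z + 576. Dividing through by 24 gives the monic gcd z^3 + 9z^2 + 26z + 24.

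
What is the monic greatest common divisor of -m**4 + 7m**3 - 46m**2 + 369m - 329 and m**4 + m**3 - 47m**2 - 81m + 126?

Apply the Euclidean algorithm:
  -m**4 + 7m**3 - 46m**2 + 369m - 329 = (-1)(m**4 + m**3 - 47m**2 - 81m + 126) + (8m**3 - 93m**2 + 288m - 203)
  m**4 + m**3 - 47m**2 - 81m + 126 = ((1/8)m + 101/64)(8m**3 - 93m**2 + 288m - 203) + ((4081/64)m**2 - (4081/8)m + 28567/64)
  8m**3 - 93m**2 + 288m - 203 = ((512/4081)m - 1856/4081)((4081/64)m**2 - (4081/8)m + 28567/64) + (0)
Last nonzero remainder: (4081/64)m**2 - (4081/8)m + 28567/64. Dividing through by 4081/64 gives the monic gcd m**2 - 8m + 7.

m**2 - 8m + 7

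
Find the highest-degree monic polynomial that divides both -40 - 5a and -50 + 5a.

Euclidean algorithm in ℚ[a]:
  -5a - 40 = (-1)(5a - 50) + (-90)
  5a - 50 = (-(1/18)a + 5/9)(-90) + (0)
The last nonzero remainder is the constant -90, so the polynomials are coprime and gcd = 1.

1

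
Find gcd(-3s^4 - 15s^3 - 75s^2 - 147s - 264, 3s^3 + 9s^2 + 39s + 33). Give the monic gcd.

Apply the Euclidean algorithm:
  -3s^4 - 15s^3 - 75s^2 - 147s - 264 = (-s - 2)(3s^3 + 9s^2 + 39s + 33) + (-18s^2 - 36s - 198)
  3s^3 + 9s^2 + 39s + 33 = (-(1/6)s - 1/6)(-18s^2 - 36s - 198) + (0)
Last nonzero remainder: -18s^2 - 36s - 198. Dividing through by -18 gives the monic gcd s^2 + 2s + 11.

s^2 + 2s + 11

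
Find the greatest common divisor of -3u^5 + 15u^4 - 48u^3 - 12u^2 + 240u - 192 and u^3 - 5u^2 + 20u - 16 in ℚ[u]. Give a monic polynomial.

Euclidean algorithm in ℚ[u]:
  -3u^5 + 15u^4 - 48u^3 - 12u^2 + 240u - 192 = (-3u^2 + 12)(u^3 - 5u^2 + 20u - 16) + (0)
The last nonzero remainder u^3 - 5u^2 + 20u - 16 is already monic.

u^3 - 5u^2 + 20u - 16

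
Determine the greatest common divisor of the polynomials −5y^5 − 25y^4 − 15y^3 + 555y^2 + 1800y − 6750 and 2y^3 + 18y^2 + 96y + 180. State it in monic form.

y^2 + 6y + 30

Apply the Euclidean algorithm:
  −5y^5 − 25y^4 − 15y^3 + 555y^2 + 1800y − 6750 = (−(5/2)y^2 + 10y + 45/2)(2y^3 + 18y^2 + 96y + 180) + (−360y^2 − 2160y − 10800)
  2y^3 + 18y^2 + 96y + 180 = (−(1/180)y − 1/60)(−360y^2 − 2160y − 10800) + (0)
Last nonzero remainder: −360y^2 − 2160y − 10800. Dividing through by −360 gives the monic gcd y^2 + 6y + 30.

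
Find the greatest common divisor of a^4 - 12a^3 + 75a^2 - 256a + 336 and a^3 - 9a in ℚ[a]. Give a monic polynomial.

Apply the Euclidean algorithm:
  a^4 - 12a^3 + 75a^2 - 256a + 336 = (a - 12)(a^3 - 9a) + (84a^2 - 364a + 336)
  a^3 - 9a = ((1/84)a + 13/252)(84a^2 - 364a + 336) + ((52/9)a - 52/3)
  84a^2 - 364a + 336 = ((189/13)a - 252/13)((52/9)a - 52/3) + (0)
Last nonzero remainder: (52/9)a - 52/3. Dividing through by 52/9 gives the monic gcd a - 3.

a - 3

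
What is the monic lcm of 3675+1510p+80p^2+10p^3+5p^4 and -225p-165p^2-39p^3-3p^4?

3675p+2245p^2+382p^3+26p^4+7p^5+p^6

Repeated division with remainder:
  5p^4+10p^3+80p^2+1510p+3675 = (-5/3)(-3p^4-39p^3-165p^2-225p) + (-55p^3-195p^2+1135p+3675)
  -3p^4-39p^3-165p^2-225p = ((3/55)p+312/605)(-55p^3-195p^2+1135p+3675) + (-(15288/121)p^2-(122304/121)p-229320/121)
  -55p^3-195p^2+1135p+3675 = ((6655/15288)p-605/312)(-(15288/121)p^2-(122304/121)p-229320/121) + (0)
Last nonzero remainder: -(15288/121)p^2-(122304/121)p-229320/121. Dividing through by -15288/121 gives the monic gcd p^2+8p+15.
Then lcm(f, g) = f·g / gcd(f, g); expanding and making the result monic gives the answer.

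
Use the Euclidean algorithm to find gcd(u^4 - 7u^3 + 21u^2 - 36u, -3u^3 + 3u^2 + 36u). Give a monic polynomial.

By polynomial division,
  u^4 - 7u^3 + 21u^2 - 36u = (-(1/3)u + 2)(-3u^3 + 3u^2 + 36u) + (27u^2 - 108u)
  -3u^3 + 3u^2 + 36u = (-(1/9)u - 1/3)(27u^2 - 108u) + (0)
Last nonzero remainder: 27u^2 - 108u. Dividing through by 27 gives the monic gcd u^2 - 4u.

u^2 - 4u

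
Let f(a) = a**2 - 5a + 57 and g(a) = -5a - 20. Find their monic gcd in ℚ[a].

By polynomial division,
  a**2 - 5a + 57 = (-(1/5)a + 9/5)(-5a - 20) + (93)
  -5a - 20 = (-(5/93)a - 20/93)(93) + (0)
The last nonzero remainder is the constant 93, so the polynomials are coprime and gcd = 1.

1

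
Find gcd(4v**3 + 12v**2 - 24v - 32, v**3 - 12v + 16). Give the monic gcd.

Euclidean algorithm in ℚ[v]:
  4v**3 + 12v**2 - 24v - 32 = (4)(v**3 - 12v + 16) + (12v**2 + 24v - 96)
  v**3 - 12v + 16 = ((1/12)v - 1/6)(12v**2 + 24v - 96) + (0)
Last nonzero remainder: 12v**2 + 24v - 96. Dividing through by 12 gives the monic gcd v**2 + 2v - 8.

v**2 + 2v - 8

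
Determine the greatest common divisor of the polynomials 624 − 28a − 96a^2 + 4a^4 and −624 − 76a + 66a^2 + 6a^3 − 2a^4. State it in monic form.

−52 − 15a + 3a^2 + a^3

By polynomial division,
  4a^4 − 96a^2 − 28a + 624 = (−2)(−2a^4 + 6a^3 + 66a^2 − 76a − 624) + (12a^3 + 36a^2 − 180a − 624)
  −2a^4 + 6a^3 + 66a^2 − 76a − 624 = (−(1/6)a + 1)(12a^3 + 36a^2 − 180a − 624) + (0)
Last nonzero remainder: 12a^3 + 36a^2 − 180a − 624. Dividing through by 12 gives the monic gcd a^3 + 3a^2 − 15a − 52.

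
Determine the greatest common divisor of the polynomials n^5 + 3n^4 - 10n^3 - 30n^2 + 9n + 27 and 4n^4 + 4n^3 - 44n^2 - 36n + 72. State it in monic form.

n^3 - n^2 - 9n + 9

Apply the Euclidean algorithm:
  n^5 + 3n^4 - 10n^3 - 30n^2 + 9n + 27 = ((1/4)n + 1/2)(4n^4 + 4n^3 - 44n^2 - 36n + 72) + (-n^3 + n^2 + 9n - 9)
  4n^4 + 4n^3 - 44n^2 - 36n + 72 = (-4n - 8)(-n^3 + n^2 + 9n - 9) + (0)
Last nonzero remainder: -n^3 + n^2 + 9n - 9. Dividing through by -1 gives the monic gcd n^3 - n^2 - 9n + 9.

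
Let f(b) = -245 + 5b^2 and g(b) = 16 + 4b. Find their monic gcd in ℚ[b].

1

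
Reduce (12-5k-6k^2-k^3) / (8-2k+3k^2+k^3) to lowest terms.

(3-2k-k^2)/(2-k+k^2)

By polynomial division,
  -k^3-6k^2-5k+12 = (-1)(k^3+3k^2-2k+8) + (-3k^2-7k+20)
  k^3+3k^2-2k+8 = (-(1/3)k-2/9)(-3k^2-7k+20) + ((28/9)k+112/9)
  -3k^2-7k+20 = (-(27/28)k+45/28)((28/9)k+112/9) + (0)
Last nonzero remainder: (28/9)k+112/9. Dividing through by 28/9 gives the monic gcd k+4.
Cancel k+4 from numerator and denominator to get the reduced form.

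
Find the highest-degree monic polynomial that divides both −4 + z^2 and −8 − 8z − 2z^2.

2 + z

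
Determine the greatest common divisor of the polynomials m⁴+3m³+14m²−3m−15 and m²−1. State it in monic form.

m²−1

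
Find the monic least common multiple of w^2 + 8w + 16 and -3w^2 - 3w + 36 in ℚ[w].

By polynomial division,
  w^2 + 8w + 16 = (-1/3)(-3w^2 - 3w + 36) + (7w + 28)
  -3w^2 - 3w + 36 = (-(3/7)w + 9/7)(7w + 28) + (0)
Last nonzero remainder: 7w + 28. Dividing through by 7 gives the monic gcd w + 4.
Then lcm(f, g) = f·g / gcd(f, g); expanding and making the result monic gives the answer.

w^3 + 5w^2 - 8w - 48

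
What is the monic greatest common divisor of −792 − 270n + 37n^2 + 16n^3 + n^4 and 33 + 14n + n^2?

33 + 14n + n^2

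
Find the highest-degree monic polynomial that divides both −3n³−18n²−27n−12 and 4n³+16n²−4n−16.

n²+5n+4

By polynomial division,
  −3n³−18n²−27n−12 = (−3/4)(4n³+16n²−4n−16) + (−6n²−30n−24)
  4n³+16n²−4n−16 = (−(2/3)n+2/3)(−6n²−30n−24) + (0)
Last nonzero remainder: −6n²−30n−24. Dividing through by −6 gives the monic gcd n²+5n+4.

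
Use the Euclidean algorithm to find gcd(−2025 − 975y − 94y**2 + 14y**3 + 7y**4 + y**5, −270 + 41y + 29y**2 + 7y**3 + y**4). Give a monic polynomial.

135 + 47y + 9y**2 + y**3

By polynomial division,
  y**5 + 7y**4 + 14y**3 − 94y**2 − 975y − 2025 = (y)(y**4 + 7y**3 + 29y**2 + 41y − 270) + (−15y**3 − 135y**2 − 705y − 2025)
  y**4 + 7y**3 + 29y**2 + 41y − 270 = (−(1/15)y + 2/15)(−15y**3 − 135y**2 − 705y − 2025) + (0)
Last nonzero remainder: −15y**3 − 135y**2 − 705y − 2025. Dividing through by −15 gives the monic gcd y**3 + 9y**2 + 47y + 135.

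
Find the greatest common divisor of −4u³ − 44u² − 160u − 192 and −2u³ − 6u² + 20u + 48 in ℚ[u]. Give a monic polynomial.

Euclidean algorithm in ℚ[u]:
  −4u³ − 44u² − 160u − 192 = (2)(−2u³ − 6u² + 20u + 48) + (−32u² − 200u − 288)
  −2u³ − 6u² + 20u + 48 = ((1/16)u − 13/64)(−32u² − 200u − 288) + (−(21/8)u − 21/2)
  −32u² − 200u − 288 = ((256/21)u + 192/7)(−(21/8)u − 21/2) + (0)
Last nonzero remainder: −(21/8)u − 21/2. Dividing through by −21/8 gives the monic gcd u + 4.

u + 4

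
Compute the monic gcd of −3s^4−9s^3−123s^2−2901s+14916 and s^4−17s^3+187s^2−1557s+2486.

s^2−4s+113

Euclidean algorithm in ℚ[s]:
  −3s^4−9s^3−123s^2−2901s+14916 = (−3)(s^4−17s^3+187s^2−1557s+2486) + (−60s^3+438s^2−7572s+22374)
  s^4−17s^3+187s^2−1557s+2486 = (−(1/60)s+97/600)(−60s^3+438s^2−7572s+22374) + (−(1001/100)s^2+(1001/25)s−113113/100)
  −60s^3+438s^2−7572s+22374 = ((6000/1001)s−1800/91)(−(1001/100)s^2+(1001/25)s−113113/100) + (0)
Last nonzero remainder: −(1001/100)s^2+(1001/25)s−113113/100. Dividing through by −1001/100 gives the monic gcd s^2−4s+113.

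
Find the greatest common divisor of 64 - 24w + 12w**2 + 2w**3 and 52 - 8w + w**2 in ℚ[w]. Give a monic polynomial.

1

Euclidean algorithm in ℚ[w]:
  2w**3 + 12w**2 - 24w + 64 = (2w + 28)(w**2 - 8w + 52) + (96w - 1392)
  w**2 - 8w + 52 = ((1/96)w + 13/192)(96w - 1392) + (585/4)
  96w - 1392 = ((128/195)w - 1856/195)(585/4) + (0)
The last nonzero remainder is the constant 585/4, so the polynomials are coprime and gcd = 1.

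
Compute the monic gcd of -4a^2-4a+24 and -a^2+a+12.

By polynomial division,
  -4a^2-4a+24 = (4)(-a^2+a+12) + (-8a-24)
  -a^2+a+12 = ((1/8)a-1/2)(-8a-24) + (0)
Last nonzero remainder: -8a-24. Dividing through by -8 gives the monic gcd a+3.

a+3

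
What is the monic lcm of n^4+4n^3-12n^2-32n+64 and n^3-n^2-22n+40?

Repeated division with remainder:
  n^4+4n^3-12n^2-32n+64 = (n+5)(n^3-n^2-22n+40) + (15n^2+38n-136)
  n^3-n^2-22n+40 = ((1/15)n-53/225)(15n^2+38n-136) + (-(896/225)n+1792/225)
  15n^2+38n-136 = (-(3375/896)n-3825/224)(-(896/225)n+1792/225) + (0)
Last nonzero remainder: -(896/225)n+1792/225. Dividing through by -896/225 gives the monic gcd n-2.
Then lcm(f, g) = f·g / gcd(f, g); expanding and making the result monic gives the answer.

n^6+5n^5-28n^4-124n^3+272n^2+704n-1280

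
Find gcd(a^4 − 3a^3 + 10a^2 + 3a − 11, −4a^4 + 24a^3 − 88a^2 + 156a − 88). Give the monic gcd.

a^3 − 4a^2 + 14a − 11

Apply the Euclidean algorithm:
  a^4 − 3a^3 + 10a^2 + 3a − 11 = (−1/4)(−4a^4 + 24a^3 − 88a^2 + 156a − 88) + (3a^3 − 12a^2 + 42a − 33)
  −4a^4 + 24a^3 − 88a^2 + 156a − 88 = (−(4/3)a + 8/3)(3a^3 − 12a^2 + 42a − 33) + (0)
Last nonzero remainder: 3a^3 − 12a^2 + 42a − 33. Dividing through by 3 gives the monic gcd a^3 − 4a^2 + 14a − 11.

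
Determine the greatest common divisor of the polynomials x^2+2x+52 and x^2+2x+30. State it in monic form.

1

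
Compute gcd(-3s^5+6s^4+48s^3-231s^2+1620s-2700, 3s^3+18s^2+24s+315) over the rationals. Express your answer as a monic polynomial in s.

By polynomial division,
  -3s^5+6s^4+48s^3-231s^2+1620s-2700 = (-s^2+8s-24)(3s^3+18s^2+24s+315) + (324s^2-324s+4860)
  3s^3+18s^2+24s+315 = ((1/108)s+7/108)(324s^2-324s+4860) + (0)
Last nonzero remainder: 324s^2-324s+4860. Dividing through by 324 gives the monic gcd s^2-s+15.

s^2-s+15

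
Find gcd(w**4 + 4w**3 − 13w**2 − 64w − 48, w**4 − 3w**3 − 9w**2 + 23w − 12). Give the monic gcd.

w**2 − w − 12

By polynomial division,
  w**4 + 4w**3 − 13w**2 − 64w − 48 = (w**4 − 3w**3 − 9w**2 + 23w − 12) + (7w**3 − 4w**2 − 87w − 36)
  w**4 − 3w**3 − 9w**2 + 23w − 12 = ((1/7)w − 17/49)(7w**3 − 4w**2 − 87w − 36) + ((100/49)w**2 − (100/49)w − 1200/49)
  7w**3 − 4w**2 − 87w − 36 = ((343/100)w + 147/100)((100/49)w**2 − (100/49)w − 1200/49) + (0)
Last nonzero remainder: (100/49)w**2 − (100/49)w − 1200/49. Dividing through by 100/49 gives the monic gcd w**2 − w − 12.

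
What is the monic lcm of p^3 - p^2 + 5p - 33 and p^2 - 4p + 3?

Repeated division with remainder:
  p^3 - p^2 + 5p - 33 = (p + 3)(p^2 - 4p + 3) + (14p - 42)
  p^2 - 4p + 3 = ((1/14)p - 1/14)(14p - 42) + (0)
Last nonzero remainder: 14p - 42. Dividing through by 14 gives the monic gcd p - 3.
Then lcm(f, g) = f·g / gcd(f, g); expanding and making the result monic gives the answer.

p^4 - 2p^3 + 6p^2 - 38p + 33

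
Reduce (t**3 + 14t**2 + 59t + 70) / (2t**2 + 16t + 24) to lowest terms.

By polynomial division,
  t**3 + 14t**2 + 59t + 70 = ((1/2)t + 3)(2t**2 + 16t + 24) + (-t - 2)
  2t**2 + 16t + 24 = (-2t - 12)(-t - 2) + (0)
Last nonzero remainder: -t - 2. Dividing through by -1 gives the monic gcd t + 2.
Cancel t + 2 from numerator and denominator to get the reduced form.

(t**2 + 12t + 35)/(2t + 12)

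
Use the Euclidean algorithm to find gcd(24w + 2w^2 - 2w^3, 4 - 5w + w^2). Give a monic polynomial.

-4 + w

By polynomial division,
  -2w^3 + 2w^2 + 24w = (-2w - 8)(w^2 - 5w + 4) + (-8w + 32)
  w^2 - 5w + 4 = (-(1/8)w + 1/8)(-8w + 32) + (0)
Last nonzero remainder: -8w + 32. Dividing through by -8 gives the monic gcd w - 4.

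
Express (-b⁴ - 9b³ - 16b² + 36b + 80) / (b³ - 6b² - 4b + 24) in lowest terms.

(-b² - 9b - 20)/(b - 6)

Euclidean algorithm in ℚ[b]:
  -b⁴ - 9b³ - 16b² + 36b + 80 = (-b - 15)(b³ - 6b² - 4b + 24) + (-110b² + 440)
  b³ - 6b² - 4b + 24 = (-(1/110)b + 3/55)(-110b² + 440) + (0)
Last nonzero remainder: -110b² + 440. Dividing through by -110 gives the monic gcd b² - 4.
Cancel b² - 4 from numerator and denominator to get the reduced form.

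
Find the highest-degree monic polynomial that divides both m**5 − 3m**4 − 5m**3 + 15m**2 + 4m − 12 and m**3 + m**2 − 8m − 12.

m**2 − m − 6

By polynomial division,
  m**5 − 3m**4 − 5m**3 + 15m**2 + 4m − 12 = (m**2 − 4m + 7)(m**3 + m**2 − 8m − 12) + (−12m**2 + 12m + 72)
  m**3 + m**2 − 8m − 12 = (−(1/12)m − 1/6)(−12m**2 + 12m + 72) + (0)
Last nonzero remainder: −12m**2 + 12m + 72. Dividing through by −12 gives the monic gcd m**2 − m − 6.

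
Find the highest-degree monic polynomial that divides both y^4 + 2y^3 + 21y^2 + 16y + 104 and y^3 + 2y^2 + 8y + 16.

By polynomial division,
  y^4 + 2y^3 + 21y^2 + 16y + 104 = (y)(y^3 + 2y^2 + 8y + 16) + (13y^2 + 104)
  y^3 + 2y^2 + 8y + 16 = ((1/13)y + 2/13)(13y^2 + 104) + (0)
Last nonzero remainder: 13y^2 + 104. Dividing through by 13 gives the monic gcd y^2 + 8.

y^2 + 8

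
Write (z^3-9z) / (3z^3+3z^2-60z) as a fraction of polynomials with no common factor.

Euclidean algorithm in ℚ[z]:
  z^3-9z = (1/3)(3z^3+3z^2-60z) + (-z^2+11z)
  3z^3+3z^2-60z = (-3z-36)(-z^2+11z) + (336z)
  -z^2+11z = (-(1/336)z+11/336)(336z) + (0)
Last nonzero remainder: 336z. Dividing through by 336 gives the monic gcd z.
Cancel z from numerator and denominator to get the reduced form.

(z^2-9)/(3z^2+3z-60)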